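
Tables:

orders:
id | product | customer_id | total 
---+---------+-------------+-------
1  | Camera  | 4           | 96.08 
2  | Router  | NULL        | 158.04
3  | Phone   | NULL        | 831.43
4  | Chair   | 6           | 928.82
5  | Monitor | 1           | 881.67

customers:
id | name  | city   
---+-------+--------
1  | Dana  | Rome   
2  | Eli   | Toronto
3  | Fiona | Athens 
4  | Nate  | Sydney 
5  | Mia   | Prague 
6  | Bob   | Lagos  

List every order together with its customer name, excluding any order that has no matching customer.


INNER JOIN keeps only orders rows whose customer_id matches an id in customers. Walk through each order:
  - order 1 (Camera): customer_id=4 -> matches Nate
  - order 2 (Router): customer_id=NULL, no match -> dropped
  - order 3 (Phone): customer_id=NULL, no match -> dropped
  - order 4 (Chair): customer_id=6 -> matches Bob
  - order 5 (Monitor): customer_id=1 -> matches Dana
So 2 of 5 rows are dropped.

SQL:
SELECT a.product, b.name AS customer
FROM orders a
INNER JOIN customers b ON a.customer_id = b.id

Result:
product | customer
--------+---------
Camera  | Nate    
Chair   | Bob     
Monitor | Dana    


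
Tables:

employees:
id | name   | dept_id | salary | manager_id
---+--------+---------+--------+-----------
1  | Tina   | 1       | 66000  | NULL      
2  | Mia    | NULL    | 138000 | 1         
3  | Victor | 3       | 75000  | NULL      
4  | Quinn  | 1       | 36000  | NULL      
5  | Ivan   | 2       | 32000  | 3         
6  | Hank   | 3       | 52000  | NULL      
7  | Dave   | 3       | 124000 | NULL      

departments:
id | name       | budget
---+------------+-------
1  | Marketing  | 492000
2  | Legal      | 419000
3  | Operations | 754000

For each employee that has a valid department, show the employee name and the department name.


INNER JOIN keeps only employees rows whose dept_id matches an id in departments. Walk through each employee:
  - employee 1 (Tina): dept_id=1 -> matches Marketing
  - employee 2 (Mia): dept_id=NULL, no match -> dropped
  - employee 3 (Victor): dept_id=3 -> matches Operations
  - employee 4 (Quinn): dept_id=1 -> matches Marketing
  - employee 5 (Ivan): dept_id=2 -> matches Legal
  - employee 6 (Hank): dept_id=3 -> matches Operations
  - employee 7 (Dave): dept_id=3 -> matches Operations
So 1 of 7 rows is dropped.

SQL:
SELECT a.name, b.name AS department
FROM employees a
INNER JOIN departments b ON a.dept_id = b.id

Result:
name   | department
-------+-----------
Tina   | Marketing 
Victor | Operations
Quinn  | Marketing 
Ivan   | Legal     
Hank   | Operations
Dave   | Operations


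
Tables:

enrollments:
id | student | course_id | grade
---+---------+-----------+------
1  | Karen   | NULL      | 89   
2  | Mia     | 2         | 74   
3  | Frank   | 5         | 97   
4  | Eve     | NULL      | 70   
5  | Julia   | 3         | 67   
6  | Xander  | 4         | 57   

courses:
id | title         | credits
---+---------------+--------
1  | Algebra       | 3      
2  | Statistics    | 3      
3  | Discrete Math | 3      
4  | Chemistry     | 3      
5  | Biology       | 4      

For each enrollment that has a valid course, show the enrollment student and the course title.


INNER JOIN keeps only enrollments rows whose course_id matches an id in courses. Walk through each enrollment:
  - enrollment 1 (Karen): course_id=NULL, no match -> dropped
  - enrollment 2 (Mia): course_id=2 -> matches Statistics
  - enrollment 3 (Frank): course_id=5 -> matches Biology
  - enrollment 4 (Eve): course_id=NULL, no match -> dropped
  - enrollment 5 (Julia): course_id=3 -> matches Discrete Math
  - enrollment 6 (Xander): course_id=4 -> matches Chemistry
So 2 of 6 rows are dropped.

SQL:
SELECT a.student, b.title AS course
FROM enrollments a
INNER JOIN courses b ON a.course_id = b.id

Result:
student | course       
--------+--------------
Mia     | Statistics   
Frank   | Biology      
Julia   | Discrete Math
Xander  | Chemistry    


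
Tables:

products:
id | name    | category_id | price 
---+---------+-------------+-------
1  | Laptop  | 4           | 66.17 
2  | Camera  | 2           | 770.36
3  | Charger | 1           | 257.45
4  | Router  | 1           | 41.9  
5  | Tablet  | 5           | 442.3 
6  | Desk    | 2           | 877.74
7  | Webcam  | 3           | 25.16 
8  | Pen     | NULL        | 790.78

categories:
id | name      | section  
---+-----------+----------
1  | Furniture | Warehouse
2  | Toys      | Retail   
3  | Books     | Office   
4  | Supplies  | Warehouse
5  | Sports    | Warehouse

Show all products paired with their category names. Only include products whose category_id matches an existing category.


INNER JOIN keeps only products rows whose category_id matches an id in categories. Walk through each product:
  - product 1 (Laptop): category_id=4 -> matches Supplies
  - product 2 (Camera): category_id=2 -> matches Toys
  - product 3 (Charger): category_id=1 -> matches Furniture
  - product 4 (Router): category_id=1 -> matches Furniture
  - product 5 (Tablet): category_id=5 -> matches Sports
  - product 6 (Desk): category_id=2 -> matches Toys
  - product 7 (Webcam): category_id=3 -> matches Books
  - product 8 (Pen): category_id=NULL, no match -> dropped
So 1 of 8 rows is dropped.

SQL:
SELECT a.name, b.name AS category
FROM products a
INNER JOIN categories b ON a.category_id = b.id

Result:
name    | category 
--------+----------
Laptop  | Supplies 
Camera  | Toys     
Charger | Furniture
Router  | Furniture
Tablet  | Sports   
Desk    | Toys     
Webcam  | Books    


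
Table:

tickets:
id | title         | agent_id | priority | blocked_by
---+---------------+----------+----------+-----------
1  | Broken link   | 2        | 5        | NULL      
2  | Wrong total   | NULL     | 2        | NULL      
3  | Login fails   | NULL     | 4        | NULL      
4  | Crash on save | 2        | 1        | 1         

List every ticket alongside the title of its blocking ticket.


This is a self-join: tickets is joined to a second copy of itself, matching each row's blocked_by to another row's id. Use LEFT JOIN so rows with blocked_by=NULL are kept.
  - ticket 1 (Broken link): blocked_by=NULL -> NULL
  - ticket 2 (Wrong total): blocked_by=NULL -> NULL
  - ticket 3 (Login fails): blocked_by=NULL -> NULL
  - ticket 4 (Crash on save): blocked_by=1 -> Broken link

SQL:
SELECT a.title AS item, b.title AS blocked_by
FROM tickets a
LEFT JOIN tickets b ON a.blocked_by = b.id

Result:
item          | blocked_by 
--------------+------------
Broken link   | NULL       
Wrong total   | NULL       
Login fails   | NULL       
Crash on save | Broken link


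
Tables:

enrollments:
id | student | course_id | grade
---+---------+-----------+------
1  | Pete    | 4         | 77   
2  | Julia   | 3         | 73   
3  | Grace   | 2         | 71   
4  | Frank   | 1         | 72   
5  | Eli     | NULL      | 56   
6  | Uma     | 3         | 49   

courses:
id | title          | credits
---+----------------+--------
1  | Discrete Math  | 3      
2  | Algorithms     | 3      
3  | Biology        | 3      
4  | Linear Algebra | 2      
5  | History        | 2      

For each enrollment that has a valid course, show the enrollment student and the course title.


INNER JOIN keeps only enrollments rows whose course_id matches an id in courses. Walk through each enrollment:
  - enrollment 1 (Pete): course_id=4 -> matches Linear Algebra
  - enrollment 2 (Julia): course_id=3 -> matches Biology
  - enrollment 3 (Grace): course_id=2 -> matches Algorithms
  - enrollment 4 (Frank): course_id=1 -> matches Discrete Math
  - enrollment 5 (Eli): course_id=NULL, no match -> dropped
  - enrollment 6 (Uma): course_id=3 -> matches Biology
So 1 of 6 rows is dropped.

SQL:
SELECT a.student, b.title AS course
FROM enrollments a
INNER JOIN courses b ON a.course_id = b.id

Result:
student | course        
--------+---------------
Pete    | Linear Algebra
Julia   | Biology       
Grace   | Algorithms    
Frank   | Discrete Math 
Uma     | Biology       


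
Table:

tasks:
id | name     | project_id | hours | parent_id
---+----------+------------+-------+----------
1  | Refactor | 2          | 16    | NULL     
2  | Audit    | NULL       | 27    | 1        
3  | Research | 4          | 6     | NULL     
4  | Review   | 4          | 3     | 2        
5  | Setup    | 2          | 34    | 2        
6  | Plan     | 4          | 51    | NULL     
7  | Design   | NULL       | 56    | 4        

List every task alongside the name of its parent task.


This is a self-join: tasks is joined to a second copy of itself, matching each row's parent_id to another row's id. Use LEFT JOIN so rows with parent_id=NULL are kept.
  - task 1 (Refactor): parent_id=NULL -> NULL
  - task 2 (Audit): parent_id=1 -> Refactor
  - task 3 (Research): parent_id=NULL -> NULL
  - task 4 (Review): parent_id=2 -> Audit
  - task 5 (Setup): parent_id=2 -> Audit
  - task 6 (Plan): parent_id=NULL -> NULL
  - task 7 (Design): parent_id=4 -> Review

SQL:
SELECT a.name AS item, b.name AS parent
FROM tasks a
LEFT JOIN tasks b ON a.parent_id = b.id

Result:
item     | parent  
---------+---------
Refactor | NULL    
Audit    | Refactor
Research | NULL    
Review   | Audit   
Setup    | Audit   
Plan     | NULL    
Design   | Review  


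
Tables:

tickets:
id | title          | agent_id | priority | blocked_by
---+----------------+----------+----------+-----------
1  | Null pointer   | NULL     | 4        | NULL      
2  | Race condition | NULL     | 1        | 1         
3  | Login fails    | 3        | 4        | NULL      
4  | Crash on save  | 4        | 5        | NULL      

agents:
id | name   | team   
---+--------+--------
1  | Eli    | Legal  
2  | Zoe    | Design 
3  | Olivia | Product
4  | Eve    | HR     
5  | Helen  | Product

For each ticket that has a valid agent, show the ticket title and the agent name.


INNER JOIN keeps only tickets rows whose agent_id matches an id in agents. Walk through each ticket:
  - ticket 1 (Null pointer): agent_id=NULL, no match -> dropped
  - ticket 2 (Race condition): agent_id=NULL, no match -> dropped
  - ticket 3 (Login fails): agent_id=3 -> matches Olivia
  - ticket 4 (Crash on save): agent_id=4 -> matches Eve
So 2 of 4 rows are dropped.

SQL:
SELECT a.title, b.name AS agent
FROM tickets a
INNER JOIN agents b ON a.agent_id = b.id

Result:
title         | agent 
--------------+-------
Login fails   | Olivia
Crash on save | Eve   


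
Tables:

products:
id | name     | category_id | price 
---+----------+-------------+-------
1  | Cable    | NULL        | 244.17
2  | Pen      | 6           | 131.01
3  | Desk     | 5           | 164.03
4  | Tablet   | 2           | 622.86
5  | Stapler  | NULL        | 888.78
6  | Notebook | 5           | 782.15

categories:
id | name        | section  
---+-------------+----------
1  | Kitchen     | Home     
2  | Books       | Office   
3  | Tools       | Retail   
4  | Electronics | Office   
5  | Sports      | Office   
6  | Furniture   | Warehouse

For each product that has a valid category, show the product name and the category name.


INNER JOIN keeps only products rows whose category_id matches an id in categories. Walk through each product:
  - product 1 (Cable): category_id=NULL, no match -> dropped
  - product 2 (Pen): category_id=6 -> matches Furniture
  - product 3 (Desk): category_id=5 -> matches Sports
  - product 4 (Tablet): category_id=2 -> matches Books
  - product 5 (Stapler): category_id=NULL, no match -> dropped
  - product 6 (Notebook): category_id=5 -> matches Sports
So 2 of 6 rows are dropped.

SQL:
SELECT a.name, b.name AS category
FROM products a
INNER JOIN categories b ON a.category_id = b.id

Result:
name     | category 
---------+----------
Pen      | Furniture
Desk     | Sports   
Tablet   | Books    
Notebook | Sports   


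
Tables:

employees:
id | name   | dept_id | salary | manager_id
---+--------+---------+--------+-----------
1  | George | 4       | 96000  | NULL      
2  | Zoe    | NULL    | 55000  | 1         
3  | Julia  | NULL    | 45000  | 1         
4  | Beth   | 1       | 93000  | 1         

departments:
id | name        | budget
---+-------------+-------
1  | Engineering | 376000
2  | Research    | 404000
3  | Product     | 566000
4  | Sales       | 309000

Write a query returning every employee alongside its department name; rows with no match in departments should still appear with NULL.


LEFT JOIN keeps every row from employees (the left table); where dept_id has no match in departments, the department columns become NULL. Walk through each employee:
  - employee 1 (George): dept_id=4 -> matches Sales
  - employee 2 (Zoe): dept_id=NULL, no match -> kept with NULL
  - employee 3 (Julia): dept_id=NULL, no match -> kept with NULL
  - employee 4 (Beth): dept_id=1 -> matches Engineering
All 4 rows appear; 2 have NULL department.

SQL:
SELECT a.name, b.name AS department
FROM employees a
LEFT JOIN departments b ON a.dept_id = b.id

Result:
name   | department 
-------+------------
George | Sales      
Zoe    | NULL       
Julia  | NULL       
Beth   | Engineering


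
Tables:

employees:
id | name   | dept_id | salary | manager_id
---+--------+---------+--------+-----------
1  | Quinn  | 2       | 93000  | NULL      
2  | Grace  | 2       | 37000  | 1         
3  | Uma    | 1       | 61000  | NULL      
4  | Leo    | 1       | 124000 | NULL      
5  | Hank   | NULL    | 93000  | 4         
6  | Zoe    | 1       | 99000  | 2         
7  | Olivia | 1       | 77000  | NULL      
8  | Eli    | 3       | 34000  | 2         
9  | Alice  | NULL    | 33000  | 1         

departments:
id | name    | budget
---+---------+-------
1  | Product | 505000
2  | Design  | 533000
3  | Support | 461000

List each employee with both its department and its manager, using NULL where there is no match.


Two LEFT JOINs from the same base table employees: one to departments via dept_id, one to employees itself via manager_id. Both are LEFT so every employee is preserved.
Match against departments:
  - employee 1 (Quinn): dept_id=2 -> matches Design
  - employee 2 (Grace): dept_id=2 -> matches Design
  - employee 3 (Uma): dept_id=1 -> matches Product
  - employee 4 (Leo): dept_id=1 -> matches Product
  - employee 5 (Hank): dept_id=NULL, no match -> kept with NULL
  - employee 6 (Zoe): dept_id=1 -> matches Product
  - employee 7 (Olivia): dept_id=1 -> matches Product
  - employee 8 (Eli): dept_id=3 -> matches Support
  - employee 9 (Alice): dept_id=NULL, no match -> kept with NULL
Match against employees (self):
  - employee 1 (Quinn): manager_id=NULL -> NULL
  - employee 2 (Grace): manager_id=1 -> Quinn
  - employee 3 (Uma): manager_id=NULL -> NULL
  - employee 4 (Leo): manager_id=NULL -> NULL
  - employee 5 (Hank): manager_id=4 -> Leo
  - employee 6 (Zoe): manager_id=2 -> Grace
  - employee 7 (Olivia): manager_id=NULL -> NULL
  - employee 8 (Eli): manager_id=2 -> Grace
  - employee 9 (Alice): manager_id=1 -> Quinn

SQL:
SELECT a.name, b.name AS department, c.name AS manager
FROM employees a
LEFT JOIN departments b ON a.dept_id = b.id
LEFT JOIN employees c ON a.manager_id = c.id

Result:
name   | department | manager
-------+------------+--------
Quinn  | Design     | NULL   
Grace  | Design     | Quinn  
Uma    | Product    | NULL   
Leo    | Product    | NULL   
Hank   | NULL       | Leo    
Zoe    | Product    | Grace  
Olivia | Product    | NULL   
Eli    | Support    | Grace  
Alice  | NULL       | Quinn  


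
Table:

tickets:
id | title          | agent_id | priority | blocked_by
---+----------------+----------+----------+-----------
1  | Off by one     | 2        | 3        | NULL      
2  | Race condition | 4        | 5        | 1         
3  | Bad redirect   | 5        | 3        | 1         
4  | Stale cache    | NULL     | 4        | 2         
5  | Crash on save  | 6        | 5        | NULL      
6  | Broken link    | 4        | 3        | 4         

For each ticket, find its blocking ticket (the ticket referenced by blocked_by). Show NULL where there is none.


This is a self-join: tickets is joined to a second copy of itself, matching each row's blocked_by to another row's id. Use LEFT JOIN so rows with blocked_by=NULL are kept.
  - ticket 1 (Off by one): blocked_by=NULL -> NULL
  - ticket 2 (Race condition): blocked_by=1 -> Off by one
  - ticket 3 (Bad redirect): blocked_by=1 -> Off by one
  - ticket 4 (Stale cache): blocked_by=2 -> Race condition
  - ticket 5 (Crash on save): blocked_by=NULL -> NULL
  - ticket 6 (Broken link): blocked_by=4 -> Stale cache

SQL:
SELECT a.title AS item, b.title AS blocked_by
FROM tickets a
LEFT JOIN tickets b ON a.blocked_by = b.id

Result:
item           | blocked_by    
---------------+---------------
Off by one     | NULL          
Race condition | Off by one    
Bad redirect   | Off by one    
Stale cache    | Race condition
Crash on save  | NULL          
Broken link    | Stale cache   


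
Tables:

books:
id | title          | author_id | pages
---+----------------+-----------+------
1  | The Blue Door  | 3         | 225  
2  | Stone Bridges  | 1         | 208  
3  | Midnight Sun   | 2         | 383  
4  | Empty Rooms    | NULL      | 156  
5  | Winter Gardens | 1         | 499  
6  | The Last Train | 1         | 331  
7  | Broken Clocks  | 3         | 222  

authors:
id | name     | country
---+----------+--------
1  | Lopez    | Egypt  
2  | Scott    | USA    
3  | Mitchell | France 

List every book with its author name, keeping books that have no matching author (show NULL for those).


LEFT JOIN keeps every row from books (the left table); where author_id has no match in authors, the author columns become NULL. Walk through each book:
  - book 1 (The Blue Door): author_id=3 -> matches Mitchell
  - book 2 (Stone Bridges): author_id=1 -> matches Lopez
  - book 3 (Midnight Sun): author_id=2 -> matches Scott
  - book 4 (Empty Rooms): author_id=NULL, no match -> kept with NULL
  - book 5 (Winter Gardens): author_id=1 -> matches Lopez
  - book 6 (The Last Train): author_id=1 -> matches Lopez
  - book 7 (Broken Clocks): author_id=3 -> matches Mitchell
All 7 rows appear; 1 has NULL author.

SQL:
SELECT a.title, b.name AS author
FROM books a
LEFT JOIN authors b ON a.author_id = b.id

Result:
title          | author  
---------------+---------
The Blue Door  | Mitchell
Stone Bridges  | Lopez   
Midnight Sun   | Scott   
Empty Rooms    | NULL    
Winter Gardens | Lopez   
The Last Train | Lopez   
Broken Clocks  | Mitchell


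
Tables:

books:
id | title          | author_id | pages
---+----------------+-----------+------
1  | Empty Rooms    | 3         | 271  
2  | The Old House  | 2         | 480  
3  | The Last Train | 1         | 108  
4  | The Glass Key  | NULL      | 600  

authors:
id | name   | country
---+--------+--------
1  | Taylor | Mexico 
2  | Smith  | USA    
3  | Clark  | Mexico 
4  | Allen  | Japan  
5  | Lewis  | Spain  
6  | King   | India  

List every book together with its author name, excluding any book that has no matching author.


INNER JOIN keeps only books rows whose author_id matches an id in authors. Walk through each book:
  - book 1 (Empty Rooms): author_id=3 -> matches Clark
  - book 2 (The Old House): author_id=2 -> matches Smith
  - book 3 (The Last Train): author_id=1 -> matches Taylor
  - book 4 (The Glass Key): author_id=NULL, no match -> dropped
So 1 of 4 rows is dropped.

SQL:
SELECT a.title, b.name AS author
FROM books a
INNER JOIN authors b ON a.author_id = b.id

Result:
title          | author
---------------+-------
Empty Rooms    | Clark 
The Old House  | Smith 
The Last Train | Taylor


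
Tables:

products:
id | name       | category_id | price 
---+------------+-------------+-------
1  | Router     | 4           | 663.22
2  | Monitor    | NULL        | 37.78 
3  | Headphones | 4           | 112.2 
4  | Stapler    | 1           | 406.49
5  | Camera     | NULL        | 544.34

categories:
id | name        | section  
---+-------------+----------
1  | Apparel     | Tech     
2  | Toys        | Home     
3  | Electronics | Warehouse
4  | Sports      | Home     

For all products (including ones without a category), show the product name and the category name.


LEFT JOIN keeps every row from products (the left table); where category_id has no match in categories, the category columns become NULL. Walk through each product:
  - product 1 (Router): category_id=4 -> matches Sports
  - product 2 (Monitor): category_id=NULL, no match -> kept with NULL
  - product 3 (Headphones): category_id=4 -> matches Sports
  - product 4 (Stapler): category_id=1 -> matches Apparel
  - product 5 (Camera): category_id=NULL, no match -> kept with NULL
All 5 rows appear; 2 have NULL category.

SQL:
SELECT a.name, b.name AS category
FROM products a
LEFT JOIN categories b ON a.category_id = b.id

Result:
name       | category
-----------+---------
Router     | Sports  
Monitor    | NULL    
Headphones | Sports  
Stapler    | Apparel 
Camera     | NULL    


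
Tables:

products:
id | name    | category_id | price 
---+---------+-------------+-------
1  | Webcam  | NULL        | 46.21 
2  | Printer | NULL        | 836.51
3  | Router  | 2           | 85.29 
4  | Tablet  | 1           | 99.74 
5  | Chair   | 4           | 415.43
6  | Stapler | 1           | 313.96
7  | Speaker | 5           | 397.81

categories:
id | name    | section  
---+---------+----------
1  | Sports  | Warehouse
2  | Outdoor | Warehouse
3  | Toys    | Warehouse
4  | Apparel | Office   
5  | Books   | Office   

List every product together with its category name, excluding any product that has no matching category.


INNER JOIN keeps only products rows whose category_id matches an id in categories. Walk through each product:
  - product 1 (Webcam): category_id=NULL, no match -> dropped
  - product 2 (Printer): category_id=NULL, no match -> dropped
  - product 3 (Router): category_id=2 -> matches Outdoor
  - product 4 (Tablet): category_id=1 -> matches Sports
  - product 5 (Chair): category_id=4 -> matches Apparel
  - product 6 (Stapler): category_id=1 -> matches Sports
  - product 7 (Speaker): category_id=5 -> matches Books
So 2 of 7 rows are dropped.

SQL:
SELECT a.name, b.name AS category
FROM products a
INNER JOIN categories b ON a.category_id = b.id

Result:
name    | category
--------+---------
Router  | Outdoor 
Tablet  | Sports  
Chair   | Apparel 
Stapler | Sports  
Speaker | Books   


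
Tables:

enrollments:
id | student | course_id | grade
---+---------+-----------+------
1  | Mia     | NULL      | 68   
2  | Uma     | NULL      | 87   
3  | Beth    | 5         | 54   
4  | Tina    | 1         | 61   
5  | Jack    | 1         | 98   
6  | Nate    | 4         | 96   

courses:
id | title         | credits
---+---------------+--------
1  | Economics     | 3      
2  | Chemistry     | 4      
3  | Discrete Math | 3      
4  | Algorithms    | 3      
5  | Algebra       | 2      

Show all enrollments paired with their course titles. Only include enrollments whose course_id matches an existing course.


INNER JOIN keeps only enrollments rows whose course_id matches an id in courses. Walk through each enrollment:
  - enrollment 1 (Mia): course_id=NULL, no match -> dropped
  - enrollment 2 (Uma): course_id=NULL, no match -> dropped
  - enrollment 3 (Beth): course_id=5 -> matches Algebra
  - enrollment 4 (Tina): course_id=1 -> matches Economics
  - enrollment 5 (Jack): course_id=1 -> matches Economics
  - enrollment 6 (Nate): course_id=4 -> matches Algorithms
So 2 of 6 rows are dropped.

SQL:
SELECT a.student, b.title AS course
FROM enrollments a
INNER JOIN courses b ON a.course_id = b.id

Result:
student | course    
--------+-----------
Beth    | Algebra   
Tina    | Economics 
Jack    | Economics 
Nate    | Algorithms


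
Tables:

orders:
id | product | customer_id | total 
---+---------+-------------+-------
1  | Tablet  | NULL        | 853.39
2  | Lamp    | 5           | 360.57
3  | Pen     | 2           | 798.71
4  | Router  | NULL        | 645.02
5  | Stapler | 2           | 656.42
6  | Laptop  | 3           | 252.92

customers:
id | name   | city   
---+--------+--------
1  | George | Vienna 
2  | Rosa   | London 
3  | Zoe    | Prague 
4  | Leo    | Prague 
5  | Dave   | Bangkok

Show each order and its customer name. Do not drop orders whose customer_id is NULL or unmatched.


LEFT JOIN keeps every row from orders (the left table); where customer_id has no match in customers, the customer columns become NULL. Walk through each order:
  - order 1 (Tablet): customer_id=NULL, no match -> kept with NULL
  - order 2 (Lamp): customer_id=5 -> matches Dave
  - order 3 (Pen): customer_id=2 -> matches Rosa
  - order 4 (Router): customer_id=NULL, no match -> kept with NULL
  - order 5 (Stapler): customer_id=2 -> matches Rosa
  - order 6 (Laptop): customer_id=3 -> matches Zoe
All 6 rows appear; 2 have NULL customer.

SQL:
SELECT a.product, b.name AS customer
FROM orders a
LEFT JOIN customers b ON a.customer_id = b.id

Result:
product | customer
--------+---------
Tablet  | NULL    
Lamp    | Dave    
Pen     | Rosa    
Router  | NULL    
Stapler | Rosa    
Laptop  | Zoe     


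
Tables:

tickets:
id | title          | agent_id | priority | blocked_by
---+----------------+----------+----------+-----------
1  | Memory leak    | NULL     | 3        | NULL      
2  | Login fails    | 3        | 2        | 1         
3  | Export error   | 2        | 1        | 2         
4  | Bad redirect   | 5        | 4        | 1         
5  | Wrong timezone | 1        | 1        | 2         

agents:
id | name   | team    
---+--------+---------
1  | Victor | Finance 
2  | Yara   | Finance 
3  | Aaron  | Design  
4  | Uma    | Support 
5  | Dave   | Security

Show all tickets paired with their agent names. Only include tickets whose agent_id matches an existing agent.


INNER JOIN keeps only tickets rows whose agent_id matches an id in agents. Walk through each ticket:
  - ticket 1 (Memory leak): agent_id=NULL, no match -> dropped
  - ticket 2 (Login fails): agent_id=3 -> matches Aaron
  - ticket 3 (Export error): agent_id=2 -> matches Yara
  - ticket 4 (Bad redirect): agent_id=5 -> matches Dave
  - ticket 5 (Wrong timezone): agent_id=1 -> matches Victor
So 1 of 5 rows is dropped.

SQL:
SELECT a.title, b.name AS agent
FROM tickets a
INNER JOIN agents b ON a.agent_id = b.id

Result:
title          | agent 
---------------+-------
Login fails    | Aaron 
Export error   | Yara  
Bad redirect   | Dave  
Wrong timezone | Victor


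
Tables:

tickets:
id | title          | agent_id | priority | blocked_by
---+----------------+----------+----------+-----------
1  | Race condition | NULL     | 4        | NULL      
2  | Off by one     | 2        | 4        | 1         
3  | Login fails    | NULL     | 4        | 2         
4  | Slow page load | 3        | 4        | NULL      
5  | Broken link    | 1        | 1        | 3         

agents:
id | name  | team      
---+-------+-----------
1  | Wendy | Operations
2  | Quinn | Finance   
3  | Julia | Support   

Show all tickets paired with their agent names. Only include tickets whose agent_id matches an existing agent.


INNER JOIN keeps only tickets rows whose agent_id matches an id in agents. Walk through each ticket:
  - ticket 1 (Race condition): agent_id=NULL, no match -> dropped
  - ticket 2 (Off by one): agent_id=2 -> matches Quinn
  - ticket 3 (Login fails): agent_id=NULL, no match -> dropped
  - ticket 4 (Slow page load): agent_id=3 -> matches Julia
  - ticket 5 (Broken link): agent_id=1 -> matches Wendy
So 2 of 5 rows are dropped.

SQL:
SELECT a.title, b.name AS agent
FROM tickets a
INNER JOIN agents b ON a.agent_id = b.id

Result:
title          | agent
---------------+------
Off by one     | Quinn
Slow page load | Julia
Broken link    | Wendy


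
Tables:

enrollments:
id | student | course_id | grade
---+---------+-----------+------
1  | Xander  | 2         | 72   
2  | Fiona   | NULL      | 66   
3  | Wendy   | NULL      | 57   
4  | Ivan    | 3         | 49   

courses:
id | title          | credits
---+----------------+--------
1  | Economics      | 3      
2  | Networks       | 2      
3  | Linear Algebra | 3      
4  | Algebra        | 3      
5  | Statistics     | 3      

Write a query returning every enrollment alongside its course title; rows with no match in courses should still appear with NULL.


LEFT JOIN keeps every row from enrollments (the left table); where course_id has no match in courses, the course columns become NULL. Walk through each enrollment:
  - enrollment 1 (Xander): course_id=2 -> matches Networks
  - enrollment 2 (Fiona): course_id=NULL, no match -> kept with NULL
  - enrollment 3 (Wendy): course_id=NULL, no match -> kept with NULL
  - enrollment 4 (Ivan): course_id=3 -> matches Linear Algebra
All 4 rows appear; 2 have NULL course.

SQL:
SELECT a.student, b.title AS course
FROM enrollments a
LEFT JOIN courses b ON a.course_id = b.id

Result:
student | course        
--------+---------------
Xander  | Networks      
Fiona   | NULL          
Wendy   | NULL          
Ivan    | Linear Algebra


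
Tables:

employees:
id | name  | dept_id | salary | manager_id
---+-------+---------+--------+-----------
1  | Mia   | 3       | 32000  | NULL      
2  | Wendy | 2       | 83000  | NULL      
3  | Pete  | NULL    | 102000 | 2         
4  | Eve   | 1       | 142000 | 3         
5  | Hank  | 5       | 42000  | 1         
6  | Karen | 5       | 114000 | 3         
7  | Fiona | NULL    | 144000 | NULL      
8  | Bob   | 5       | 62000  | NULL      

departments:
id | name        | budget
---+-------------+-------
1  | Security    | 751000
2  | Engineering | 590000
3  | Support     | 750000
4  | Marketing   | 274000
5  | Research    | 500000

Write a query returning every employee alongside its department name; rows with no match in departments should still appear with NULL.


LEFT JOIN keeps every row from employees (the left table); where dept_id has no match in departments, the department columns become NULL. Walk through each employee:
  - employee 1 (Mia): dept_id=3 -> matches Support
  - employee 2 (Wendy): dept_id=2 -> matches Engineering
  - employee 3 (Pete): dept_id=NULL, no match -> kept with NULL
  - employee 4 (Eve): dept_id=1 -> matches Security
  - employee 5 (Hank): dept_id=5 -> matches Research
  - employee 6 (Karen): dept_id=5 -> matches Research
  - employee 7 (Fiona): dept_id=NULL, no match -> kept with NULL
  - employee 8 (Bob): dept_id=5 -> matches Research
All 8 rows appear; 2 have NULL department.

SQL:
SELECT a.name, b.name AS department
FROM employees a
LEFT JOIN departments b ON a.dept_id = b.id

Result:
name  | department 
------+------------
Mia   | Support    
Wendy | Engineering
Pete  | NULL       
Eve   | Security   
Hank  | Research   
Karen | Research   
Fiona | NULL       
Bob   | Research   


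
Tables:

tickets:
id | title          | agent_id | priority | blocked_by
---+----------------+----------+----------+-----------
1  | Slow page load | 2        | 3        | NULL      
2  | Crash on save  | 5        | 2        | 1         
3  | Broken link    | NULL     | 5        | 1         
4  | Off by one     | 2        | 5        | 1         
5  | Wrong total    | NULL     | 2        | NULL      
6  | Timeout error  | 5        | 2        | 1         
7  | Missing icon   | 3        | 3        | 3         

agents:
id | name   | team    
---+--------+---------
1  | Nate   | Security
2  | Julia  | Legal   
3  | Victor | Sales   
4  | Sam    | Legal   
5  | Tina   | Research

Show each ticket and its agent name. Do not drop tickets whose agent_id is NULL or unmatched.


LEFT JOIN keeps every row from tickets (the left table); where agent_id has no match in agents, the agent columns become NULL. Walk through each ticket:
  - ticket 1 (Slow page load): agent_id=2 -> matches Julia
  - ticket 2 (Crash on save): agent_id=5 -> matches Tina
  - ticket 3 (Broken link): agent_id=NULL, no match -> kept with NULL
  - ticket 4 (Off by one): agent_id=2 -> matches Julia
  - ticket 5 (Wrong total): agent_id=NULL, no match -> kept with NULL
  - ticket 6 (Timeout error): agent_id=5 -> matches Tina
  - ticket 7 (Missing icon): agent_id=3 -> matches Victor
All 7 rows appear; 2 have NULL agent.

SQL:
SELECT a.title, b.name AS agent
FROM tickets a
LEFT JOIN agents b ON a.agent_id = b.id

Result:
title          | agent 
---------------+-------
Slow page load | Julia 
Crash on save  | Tina  
Broken link    | NULL  
Off by one     | Julia 
Wrong total    | NULL  
Timeout error  | Tina  
Missing icon   | Victor


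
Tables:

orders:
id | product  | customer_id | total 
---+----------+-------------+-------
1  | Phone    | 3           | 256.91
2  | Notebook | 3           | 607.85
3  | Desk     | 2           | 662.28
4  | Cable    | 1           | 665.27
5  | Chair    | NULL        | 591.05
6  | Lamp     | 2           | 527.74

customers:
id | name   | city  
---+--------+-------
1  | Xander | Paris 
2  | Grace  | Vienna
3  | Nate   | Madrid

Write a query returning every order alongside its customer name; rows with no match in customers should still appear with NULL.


LEFT JOIN keeps every row from orders (the left table); where customer_id has no match in customers, the customer columns become NULL. Walk through each order:
  - order 1 (Phone): customer_id=3 -> matches Nate
  - order 2 (Notebook): customer_id=3 -> matches Nate
  - order 3 (Desk): customer_id=2 -> matches Grace
  - order 4 (Cable): customer_id=1 -> matches Xander
  - order 5 (Chair): customer_id=NULL, no match -> kept with NULL
  - order 6 (Lamp): customer_id=2 -> matches Grace
All 6 rows appear; 1 has NULL customer.

SQL:
SELECT a.product, b.name AS customer
FROM orders a
LEFT JOIN customers b ON a.customer_id = b.id

Result:
product  | customer
---------+---------
Phone    | Nate    
Notebook | Nate    
Desk     | Grace   
Cable    | Xander  
Chair    | NULL    
Lamp     | Grace   


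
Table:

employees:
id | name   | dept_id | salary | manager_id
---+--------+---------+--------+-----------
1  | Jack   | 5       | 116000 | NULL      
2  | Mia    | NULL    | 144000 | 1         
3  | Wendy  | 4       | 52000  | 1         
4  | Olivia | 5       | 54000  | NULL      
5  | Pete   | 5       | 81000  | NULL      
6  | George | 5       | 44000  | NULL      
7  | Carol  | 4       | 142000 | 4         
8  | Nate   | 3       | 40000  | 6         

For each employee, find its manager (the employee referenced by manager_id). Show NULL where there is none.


This is a self-join: employees is joined to a second copy of itself, matching each row's manager_id to another row's id. Use LEFT JOIN so rows with manager_id=NULL are kept.
  - employee 1 (Jack): manager_id=NULL -> NULL
  - employee 2 (Mia): manager_id=1 -> Jack
  - employee 3 (Wendy): manager_id=1 -> Jack
  - employee 4 (Olivia): manager_id=NULL -> NULL
  - employee 5 (Pete): manager_id=NULL -> NULL
  - employee 6 (George): manager_id=NULL -> NULL
  - employee 7 (Carol): manager_id=4 -> Olivia
  - employee 8 (Nate): manager_id=6 -> George

SQL:
SELECT a.name AS item, b.name AS manager
FROM employees a
LEFT JOIN employees b ON a.manager_id = b.id

Result:
item   | manager
-------+--------
Jack   | NULL   
Mia    | Jack   
Wendy  | Jack   
Olivia | NULL   
Pete   | NULL   
George | NULL   
Carol  | Olivia 
Nate   | George 


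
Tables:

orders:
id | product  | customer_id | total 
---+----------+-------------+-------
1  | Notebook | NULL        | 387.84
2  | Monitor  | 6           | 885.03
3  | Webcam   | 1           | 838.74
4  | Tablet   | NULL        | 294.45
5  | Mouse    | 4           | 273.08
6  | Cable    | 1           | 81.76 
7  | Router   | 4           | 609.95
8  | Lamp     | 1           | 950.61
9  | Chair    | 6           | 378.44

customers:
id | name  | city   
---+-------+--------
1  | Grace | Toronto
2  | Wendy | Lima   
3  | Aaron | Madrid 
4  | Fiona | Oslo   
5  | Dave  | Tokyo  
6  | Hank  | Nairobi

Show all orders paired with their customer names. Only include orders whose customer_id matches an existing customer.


INNER JOIN keeps only orders rows whose customer_id matches an id in customers. Walk through each order:
  - order 1 (Notebook): customer_id=NULL, no match -> dropped
  - order 2 (Monitor): customer_id=6 -> matches Hank
  - order 3 (Webcam): customer_id=1 -> matches Grace
  - order 4 (Tablet): customer_id=NULL, no match -> dropped
  - order 5 (Mouse): customer_id=4 -> matches Fiona
  - order 6 (Cable): customer_id=1 -> matches Grace
  - order 7 (Router): customer_id=4 -> matches Fiona
  - order 8 (Lamp): customer_id=1 -> matches Grace
  - order 9 (Chair): customer_id=6 -> matches Hank
So 2 of 9 rows are dropped.

SQL:
SELECT a.product, b.name AS customer
FROM orders a
INNER JOIN customers b ON a.customer_id = b.id

Result:
product | customer
--------+---------
Monitor | Hank    
Webcam  | Grace   
Mouse   | Fiona   
Cable   | Grace   
Router  | Fiona   
Lamp    | Grace   
Chair   | Hank    


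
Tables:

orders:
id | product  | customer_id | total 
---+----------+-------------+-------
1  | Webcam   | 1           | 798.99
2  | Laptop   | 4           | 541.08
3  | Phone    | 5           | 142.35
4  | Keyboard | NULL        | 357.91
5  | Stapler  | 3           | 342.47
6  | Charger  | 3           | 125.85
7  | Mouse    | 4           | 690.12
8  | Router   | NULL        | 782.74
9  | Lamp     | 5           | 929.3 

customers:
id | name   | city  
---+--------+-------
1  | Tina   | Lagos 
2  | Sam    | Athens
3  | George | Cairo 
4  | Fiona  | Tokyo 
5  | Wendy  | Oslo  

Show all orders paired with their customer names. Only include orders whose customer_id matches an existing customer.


INNER JOIN keeps only orders rows whose customer_id matches an id in customers. Walk through each order:
  - order 1 (Webcam): customer_id=1 -> matches Tina
  - order 2 (Laptop): customer_id=4 -> matches Fiona
  - order 3 (Phone): customer_id=5 -> matches Wendy
  - order 4 (Keyboard): customer_id=NULL, no match -> dropped
  - order 5 (Stapler): customer_id=3 -> matches George
  - order 6 (Charger): customer_id=3 -> matches George
  - order 7 (Mouse): customer_id=4 -> matches Fiona
  - order 8 (Router): customer_id=NULL, no match -> dropped
  - order 9 (Lamp): customer_id=5 -> matches Wendy
So 2 of 9 rows are dropped.

SQL:
SELECT a.product, b.name AS customer
FROM orders a
INNER JOIN customers b ON a.customer_id = b.id

Result:
product | customer
--------+---------
Webcam  | Tina    
Laptop  | Fiona   
Phone   | Wendy   
Stapler | George  
Charger | George  
Mouse   | Fiona   
Lamp    | Wendy   


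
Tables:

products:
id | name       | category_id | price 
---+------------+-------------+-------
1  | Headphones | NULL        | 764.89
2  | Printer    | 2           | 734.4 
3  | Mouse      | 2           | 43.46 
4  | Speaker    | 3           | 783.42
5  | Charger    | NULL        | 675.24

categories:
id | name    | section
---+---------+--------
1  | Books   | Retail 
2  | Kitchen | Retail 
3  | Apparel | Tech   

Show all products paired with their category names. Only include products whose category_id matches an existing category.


INNER JOIN keeps only products rows whose category_id matches an id in categories. Walk through each product:
  - product 1 (Headphones): category_id=NULL, no match -> dropped
  - product 2 (Printer): category_id=2 -> matches Kitchen
  - product 3 (Mouse): category_id=2 -> matches Kitchen
  - product 4 (Speaker): category_id=3 -> matches Apparel
  - product 5 (Charger): category_id=NULL, no match -> dropped
So 2 of 5 rows are dropped.

SQL:
SELECT a.name, b.name AS category
FROM products a
INNER JOIN categories b ON a.category_id = b.id

Result:
name    | category
--------+---------
Printer | Kitchen 
Mouse   | Kitchen 
Speaker | Apparel 


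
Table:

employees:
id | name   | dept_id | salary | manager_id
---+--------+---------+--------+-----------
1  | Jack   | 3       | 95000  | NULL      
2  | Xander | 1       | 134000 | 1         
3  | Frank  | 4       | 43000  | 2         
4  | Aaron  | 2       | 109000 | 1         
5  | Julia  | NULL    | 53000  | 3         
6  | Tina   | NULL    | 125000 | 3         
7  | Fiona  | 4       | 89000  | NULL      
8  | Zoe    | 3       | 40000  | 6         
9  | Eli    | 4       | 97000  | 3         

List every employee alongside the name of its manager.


This is a self-join: employees is joined to a second copy of itself, matching each row's manager_id to another row's id. Use LEFT JOIN so rows with manager_id=NULL are kept.
  - employee 1 (Jack): manager_id=NULL -> NULL
  - employee 2 (Xander): manager_id=1 -> Jack
  - employee 3 (Frank): manager_id=2 -> Xander
  - employee 4 (Aaron): manager_id=1 -> Jack
  - employee 5 (Julia): manager_id=3 -> Frank
  - employee 6 (Tina): manager_id=3 -> Frank
  - employee 7 (Fiona): manager_id=NULL -> NULL
  - employee 8 (Zoe): manager_id=6 -> Tina
  - employee 9 (Eli): manager_id=3 -> Frank

SQL:
SELECT a.name AS item, b.name AS manager
FROM employees a
LEFT JOIN employees b ON a.manager_id = b.id

Result:
item   | manager
-------+--------
Jack   | NULL   
Xander | Jack   
Frank  | Xander 
Aaron  | Jack   
Julia  | Frank  
Tina   | Frank  
Fiona  | NULL   
Zoe    | Tina   
Eli    | Frank  
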